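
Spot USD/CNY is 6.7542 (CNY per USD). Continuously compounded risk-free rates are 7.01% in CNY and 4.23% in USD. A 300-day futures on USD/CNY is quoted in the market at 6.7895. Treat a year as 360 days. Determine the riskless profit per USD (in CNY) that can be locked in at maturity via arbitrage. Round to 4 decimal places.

0.1230 per USD (in CNY)

Fair futures: F* = S·e^(carry·T), with carry = (r_CNY − r_USD) = 0.0701 − 0.0423 = 0.0278
F* = 6.7542 · e^(0.0278 × 300/360) = 6.7542 · e^0.023167 = 6.7542 × 1.023437 = 6.9125
Market 6.7895 < fair 6.9125: forward underpriced → reverse cash-and-carry (short spot, go long the forward).
At maturity, profit = |F_mkt − F*| = |6.7895 − 6.9125| = 0.1230 per USD (in CNY)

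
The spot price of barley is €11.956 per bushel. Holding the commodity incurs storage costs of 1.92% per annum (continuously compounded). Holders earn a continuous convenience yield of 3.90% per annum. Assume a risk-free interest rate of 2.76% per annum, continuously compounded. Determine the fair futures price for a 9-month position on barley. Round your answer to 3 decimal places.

Net carry = r + u − y = 0.0276 + 0.0192 − 0.0390 = 0.0078
F = S·e^((r+u−y)T) = 11.956 · e^(0.0078 × 9/12) = 11.956 · e^0.005850
= 11.956 × 1.005867 = €12.026 per bushel

€12.026 per bushel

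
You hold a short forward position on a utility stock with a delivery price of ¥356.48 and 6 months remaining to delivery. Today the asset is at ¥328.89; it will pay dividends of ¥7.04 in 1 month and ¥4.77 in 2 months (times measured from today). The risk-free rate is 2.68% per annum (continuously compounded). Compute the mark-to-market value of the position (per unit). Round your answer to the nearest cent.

¥34.62

PV(remaining dividends) I = 7.04·e^(−0.0268·1/12) + 4.77·e^(−0.0268·2/12) = 11.7730
Current forward F = (S − I)·e^(rT) = (328.89 − 11.7730)·e^(0.0268·6/12) = 317.1170 × 1.013490 = 321.3949
Value (long) = (F − K)·e^(−rT) = (321.3949 − 356.48) × 0.986689 = -34.6181
Short position value = −(long value) = ¥34.62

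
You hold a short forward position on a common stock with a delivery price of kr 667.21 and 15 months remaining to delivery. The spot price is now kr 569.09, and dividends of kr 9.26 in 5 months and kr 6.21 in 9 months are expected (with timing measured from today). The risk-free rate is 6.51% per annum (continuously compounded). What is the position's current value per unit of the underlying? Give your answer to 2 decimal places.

PV(remaining dividends) I = 9.26·e^(−0.0651·5/12) + 6.21·e^(−0.0651·9/12) = 14.9263
Current forward F = (S − I)·e^(rT) = (569.09 − 14.9263)·e^(0.0651·15/12) = 554.1637 × 1.084778 = 601.1446
Value (long) = (F − K)·e^(−rT) = (601.1446 − 667.21) × 0.921848 = -60.9023
Short position value = −(long value) = kr 60.90

kr 60.90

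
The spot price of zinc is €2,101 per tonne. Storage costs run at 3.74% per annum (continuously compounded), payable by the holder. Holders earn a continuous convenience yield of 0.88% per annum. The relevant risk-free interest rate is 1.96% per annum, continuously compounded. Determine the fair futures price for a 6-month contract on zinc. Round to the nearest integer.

€2,152 per tonne

Net carry = r + u − y = 0.0196 + 0.0374 − 0.0088 = 0.0482
F = S·e^((r+u−y)T) = 2101 · e^(0.0482 × 6/12) = 2101 · e^0.024100
= 2101 × 1.024393 = €2,152 per tonne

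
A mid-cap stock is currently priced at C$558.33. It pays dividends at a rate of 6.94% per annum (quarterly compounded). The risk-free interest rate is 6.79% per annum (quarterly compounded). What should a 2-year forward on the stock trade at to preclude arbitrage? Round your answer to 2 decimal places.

F = S · (1+r/4)^(4T) / (1+q/4)^(4T)
= 558.33 × 1.144148 / 1.147528 = 558.33 × 0.997055
F = C$556.69

C$556.69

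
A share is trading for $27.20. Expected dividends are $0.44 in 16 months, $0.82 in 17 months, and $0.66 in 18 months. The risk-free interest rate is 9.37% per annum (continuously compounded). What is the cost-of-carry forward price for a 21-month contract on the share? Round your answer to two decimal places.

$30.07

PV(dividends) I = 0.44·e^(−0.0937·16/12) + 0.82·e^(−0.0937·17/12) + 0.66·e^(−0.0937·18/12)
I = 0.3883 + 0.7181 + 0.5735 = 1.6799
F = (S − I)·e^(rT) = (27.20 − 1.6799) · e^(0.0937·21/12)
= 25.5201 · e^0.163975 = 25.5201 × 1.178185 = $30.07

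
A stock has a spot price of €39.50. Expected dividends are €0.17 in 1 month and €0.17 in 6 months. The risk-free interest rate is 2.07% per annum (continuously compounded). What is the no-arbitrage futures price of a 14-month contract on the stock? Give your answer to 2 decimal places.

PV(dividends) I = 0.17·e^(−0.0207·1/12) + 0.17·e^(−0.0207·6/12)
I = 0.1697 + 0.1682 = 0.3379
F = (S − I)·e^(rT) = (39.50 − 0.3379) · e^(0.0207·14/12)
= 39.1621 · e^0.024150 = 39.1621 × 1.024444 = €40.12

€40.12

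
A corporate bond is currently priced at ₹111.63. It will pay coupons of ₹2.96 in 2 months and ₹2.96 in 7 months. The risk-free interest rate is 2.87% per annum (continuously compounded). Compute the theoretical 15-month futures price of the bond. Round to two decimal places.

₹109.64

PV(coupons) I = 2.96·e^(−0.0287·2/12) + 2.96·e^(−0.0287·7/12)
I = 2.9459 + 2.9109 = 5.8568
F = (S − I)·e^(rT) = (111.63 − 5.8568) · e^(0.0287·15/12)
= 105.7732 · e^0.035875 = 105.7732 × 1.036526 = ₹109.64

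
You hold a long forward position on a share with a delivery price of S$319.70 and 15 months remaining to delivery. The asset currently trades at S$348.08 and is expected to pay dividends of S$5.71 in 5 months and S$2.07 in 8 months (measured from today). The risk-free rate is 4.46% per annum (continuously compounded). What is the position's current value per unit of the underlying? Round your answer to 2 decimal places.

S$38.10

PV(remaining dividends) I = 5.71·e^(−0.0446·5/12) + 2.07·e^(−0.0446·8/12) = 7.6142
Current forward F = (S − I)·e^(rT) = (348.08 − 7.6142)·e^(0.0446·15/12) = 340.4658 × 1.057333 = 359.9857
Value (long) = (F − K)·e^(−rT) = (359.9857 − 319.70) × 0.945776 = 38.1012
Value = S$38.10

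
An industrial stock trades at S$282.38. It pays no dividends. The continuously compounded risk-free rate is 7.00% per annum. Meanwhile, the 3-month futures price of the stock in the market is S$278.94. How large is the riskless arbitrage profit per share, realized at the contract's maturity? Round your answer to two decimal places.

Fair futures: F* = S·e^(carry·T), with carry = r = 0.0700
F* = 282.38 · e^(0.0700 × 3/12) = 282.38 · e^0.017500 = 282.38 × 1.017654 = S$287.3651
Market S$278.94 < fair S$287.3651: forward underpriced → reverse cash-and-carry (short spot, go long the forward).
At maturity, profit = |F_mkt − F*| = |278.94 − 287.3651| = S$8.43 per share

S$8.43 per share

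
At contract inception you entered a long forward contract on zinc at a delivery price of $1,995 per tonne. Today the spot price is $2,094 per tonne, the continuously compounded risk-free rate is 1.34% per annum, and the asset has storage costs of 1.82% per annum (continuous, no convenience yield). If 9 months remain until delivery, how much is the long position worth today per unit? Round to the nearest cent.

$147.73 per tonne

Current fair forward for the remaining 9 months: F = S·e^((r + u)·T), (r + u) = 0.0134 + 0.0182 = 0.0316
F = 2094 · e^(0.0316 × 9/12) = 2094 × 1.02398308 = 2144.2206
Value of long forward = (F − K)·e^(−rT) = (2144.2206 − 1995) · e^(−0.0134·9/12)
= 149.2206 × 0.99000033 = 147.73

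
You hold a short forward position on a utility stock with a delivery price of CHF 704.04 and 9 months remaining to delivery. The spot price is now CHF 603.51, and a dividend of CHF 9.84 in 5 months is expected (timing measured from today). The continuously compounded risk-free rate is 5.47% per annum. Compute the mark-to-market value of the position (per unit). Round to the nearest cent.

PV(remaining dividends) I = 9.84·e^(−0.0547·5/12) = 9.6183
Current forward F = (S − I)·e^(rT) = (603.51 − 9.6183)·e^(0.0547·9/12) = 593.8917 × 1.041878 = 618.7627
Value (long) = (F − K)·e^(−rT) = (618.7627 − 704.04) × 0.959805 = -81.8496
Short position value = −(long value) = CHF 81.85

CHF 81.85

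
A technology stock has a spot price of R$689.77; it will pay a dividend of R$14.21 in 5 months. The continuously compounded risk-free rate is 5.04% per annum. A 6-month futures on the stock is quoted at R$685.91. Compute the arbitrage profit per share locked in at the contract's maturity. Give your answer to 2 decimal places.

PV(dividends) I = 14.21·e^(−0.0504·5/12) = 13.9147
Fair futures F* = (S − I)·e^(rT) = (689.77 − 13.9147)·e^0.025200 = 675.8553 × 1.025520 = 693.1031
Market R$685.91 < fair 693.1031: forward underpriced → reverse cash-and-carry (short the stock, invest proceeds at r, pay the dividends, go long the forward).
Profit at T = |F_mkt − F*| = |685.91 − 693.1031| = R$7.19 per share

R$7.19 per share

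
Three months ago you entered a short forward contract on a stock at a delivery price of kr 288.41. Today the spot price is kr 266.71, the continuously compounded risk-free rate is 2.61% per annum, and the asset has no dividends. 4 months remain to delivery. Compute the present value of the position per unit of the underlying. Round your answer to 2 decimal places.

Current fair forward for the remaining 4 months: F = S·e^(r·T), r = 0.0261
F = 266.71 · e^(0.0261 × 4/12) = 266.71 × 1.008738 = 269.0405
Value of long forward = (F − K)·e^(−rT) = (269.0405 − 288.41) · e^(−0.0261·4/12)
= -19.3695 × 0.991338 = -19.20
Short position value = −(long value) = kr 19.20

kr 19.20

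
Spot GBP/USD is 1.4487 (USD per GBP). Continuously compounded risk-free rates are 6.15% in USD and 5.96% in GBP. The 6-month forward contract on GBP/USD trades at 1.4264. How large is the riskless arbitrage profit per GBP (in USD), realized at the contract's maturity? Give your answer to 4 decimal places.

Fair forward: F* = S·e^(carry·T), with carry = (r_USD − r_GBP) = 0.0615 − 0.0596 = 0.0019
F* = 1.4487 · e^(0.0019 × 6/12) = 1.4487 · e^0.000950 = 1.4487 × 1.000950 = 1.4501
Market 1.4264 < fair 1.4501: forward underpriced → reverse cash-and-carry (short spot, go long the forward).
At maturity, profit = |F_mkt − F*| = |1.4264 − 1.4501| = 0.0237 per GBP (in USD)

0.0237 per GBP (in USD)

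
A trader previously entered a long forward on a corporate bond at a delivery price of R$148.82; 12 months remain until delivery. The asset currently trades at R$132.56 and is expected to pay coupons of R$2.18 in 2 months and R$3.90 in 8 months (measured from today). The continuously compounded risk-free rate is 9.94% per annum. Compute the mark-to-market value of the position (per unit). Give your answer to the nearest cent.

-R$7.97

PV(remaining coupons) I = 2.18·e^(−0.0994·2/12) + 3.90·e^(−0.0994·8/12) = 5.7941
Current forward F = (S − I)·e^(rT) = (132.56 − 5.7941)·e^(0.0994·12/12) = 126.7659 × 1.104508 = 140.0140
Value (long) = (F − K)·e^(−rT) = (140.0140 − 148.82) × 0.905380 = -7.9728
Value = -R$7.97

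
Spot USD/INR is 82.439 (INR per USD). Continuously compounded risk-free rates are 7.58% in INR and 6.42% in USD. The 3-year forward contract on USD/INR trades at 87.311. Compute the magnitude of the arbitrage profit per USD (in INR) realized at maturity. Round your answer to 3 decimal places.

1.953 per USD (in INR)

Fair forward: F* = S·e^(carry·T), with carry = (r_INR − r_USD) = 0.0758 − 0.0642 = 0.0116
F* = 82.439 · e^(0.0116 × 3) = 82.439 · e^0.034800 = 82.439 × 1.035413 = 85.3584
Market 87.311 > fair 85.3584: forward overpriced → cash-and-carry (buy spot, short the forward).
At maturity, profit = |F_mkt − F*| = |87.311 − 85.3584| = 1.953 per USD (in INR)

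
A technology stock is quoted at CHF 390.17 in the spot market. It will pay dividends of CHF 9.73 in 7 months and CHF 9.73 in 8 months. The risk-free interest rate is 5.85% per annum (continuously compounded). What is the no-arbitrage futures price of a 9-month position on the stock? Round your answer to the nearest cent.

PV(dividends) I = 9.73·e^(−0.0585·7/12) + 9.73·e^(−0.0585·8/12)
I = 9.4036 + 9.3578 = 18.7614
F = (S − I)·e^(rT) = (390.17 − 18.7614) · e^(0.0585·9/12)
= 371.4086 · e^0.043875 = 371.4086 × 1.044852 = CHF 388.07

CHF 388.07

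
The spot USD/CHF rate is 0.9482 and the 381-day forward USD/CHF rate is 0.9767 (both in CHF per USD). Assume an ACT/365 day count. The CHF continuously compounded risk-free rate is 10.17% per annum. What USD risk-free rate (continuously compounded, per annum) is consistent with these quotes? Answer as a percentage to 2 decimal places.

7.33%

F = S·e^((r_CHF − r_USD)T) ⇒ r_USD = r_CHF − ln(F/S)/T
ln(0.9767/0.9482) = 0.029614; /(381/365) = 0.028370
r_USD = 0.1017 − 0.028370 = 0.073330
r_USD = 7.33%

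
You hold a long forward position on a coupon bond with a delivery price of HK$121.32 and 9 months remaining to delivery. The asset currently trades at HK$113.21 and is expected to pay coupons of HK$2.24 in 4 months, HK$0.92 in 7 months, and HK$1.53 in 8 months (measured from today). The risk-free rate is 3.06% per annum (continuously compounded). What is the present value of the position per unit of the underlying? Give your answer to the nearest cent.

PV(remaining coupons) I = 2.24·e^(−0.0306·4/12) + 0.92·e^(−0.0306·7/12) + 1.53·e^(−0.0306·8/12) = 4.6201
Current forward F = (S − I)·e^(rT) = (113.21 − 4.6201)·e^(0.0306·9/12) = 108.5899 × 1.023215 = 111.1108
Value (long) = (F − K)·e^(−rT) = (111.1108 − 121.32) × 0.977311 = -9.9776
Value = -HK$9.98

-HK$9.98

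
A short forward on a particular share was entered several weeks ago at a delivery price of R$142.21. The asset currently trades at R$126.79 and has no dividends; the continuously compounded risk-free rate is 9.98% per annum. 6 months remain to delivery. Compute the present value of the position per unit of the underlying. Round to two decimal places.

Current fair forward for the remaining 6 months: F = S·e^(r·T), r = 0.0998
F = 126.79 · e^(0.0998 × 6/12) = 126.79 × 1.051166 = 133.2773
Value of long forward = (F − K)·e^(−rT) = (133.2773 − 142.21) · e^(−0.0998·6/12)
= -8.9327 × 0.951325 = -8.50
Short position value = −(long value) = R$8.50

R$8.50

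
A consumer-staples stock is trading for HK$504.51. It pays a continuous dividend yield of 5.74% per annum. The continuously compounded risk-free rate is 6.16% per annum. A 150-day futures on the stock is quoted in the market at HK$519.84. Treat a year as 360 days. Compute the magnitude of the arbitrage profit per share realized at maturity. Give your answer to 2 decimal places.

Fair futures: F* = S·e^(carry·T), with carry = (r − q) = 0.0616 − 0.0574 = 0.0042
F* = 504.51 · e^(0.0042 × 150/360) = 504.51 · e^0.001750 = 504.51 × 1.001752 = HK$505.3939
Market HK$519.84 > fair HK$505.3939: forward overpriced → cash-and-carry (buy spot, short the forward).
At maturity, profit = |F_mkt − F*| = |519.84 − 505.3939| = HK$14.45 per share

HK$14.45 per share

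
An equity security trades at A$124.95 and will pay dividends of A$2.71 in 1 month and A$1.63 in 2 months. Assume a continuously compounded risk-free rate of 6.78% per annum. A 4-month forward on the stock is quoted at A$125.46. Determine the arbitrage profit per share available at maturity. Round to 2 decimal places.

A$2.06 per share

PV(dividends) I = 2.71·e^(−0.0678·1/12) + 1.63·e^(−0.0678·2/12) = 4.3064
Fair forward F* = (S − I)·e^(rT) = (124.95 − 4.3064)·e^0.022600 = 120.6436 × 1.022857 = 123.4012
Market A$125.46 > fair 123.4012: forward overpriced → cash-and-carry (borrow at r, buy the stock and collect the dividends, short the forward).
Profit at T = |F_mkt − F*| = |125.46 − 123.4012| = A$2.06 per share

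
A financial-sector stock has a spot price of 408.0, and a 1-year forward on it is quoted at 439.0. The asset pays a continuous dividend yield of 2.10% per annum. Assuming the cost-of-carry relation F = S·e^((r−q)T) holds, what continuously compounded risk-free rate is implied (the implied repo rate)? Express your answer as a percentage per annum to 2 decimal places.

9.42%

From F = S·e^((r−q)T): (r − q) = ln(F/S)/T
ln(439.0/408.0) = ln(1.075980) = 0.073232
(r − q) = 0.073232 / (1) = 0.073232
r = ln(F/S)/T + q = 0.073232 + 0.0210 = 0.094232
r = 9.42%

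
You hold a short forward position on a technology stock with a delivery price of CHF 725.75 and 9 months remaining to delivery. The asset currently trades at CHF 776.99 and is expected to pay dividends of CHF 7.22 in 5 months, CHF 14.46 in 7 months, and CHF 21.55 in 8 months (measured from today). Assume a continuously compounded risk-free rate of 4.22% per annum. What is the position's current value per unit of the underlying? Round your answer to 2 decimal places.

-CHF 31.70

PV(remaining dividends) I = 7.22·e^(−0.0422·5/12) + 14.46·e^(−0.0422·7/12) + 21.55·e^(−0.0422·8/12) = 42.1547
Current forward F = (S − I)·e^(rT) = (776.99 − 42.1547)·e^(0.0422·9/12) = 734.8353 × 1.032156 = 758.4647
Value (long) = (F − K)·e^(−rT) = (758.4647 − 725.75) × 0.968846 = 31.6955
Short position value = −(long value) = -CHF 31.70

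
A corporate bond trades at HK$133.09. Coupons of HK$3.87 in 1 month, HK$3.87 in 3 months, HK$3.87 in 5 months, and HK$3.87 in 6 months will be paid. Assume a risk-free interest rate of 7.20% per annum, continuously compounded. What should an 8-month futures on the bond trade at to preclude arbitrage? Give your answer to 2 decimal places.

HK$123.75

PV(coupons) I = 3.87·e^(−0.0720·1/12) + 3.87·e^(−0.0720·3/12) + 3.87·e^(−0.0720·5/12) + 3.87·e^(−0.0720·6/12)
I = 3.8468 + 3.8010 + 3.7556 + 3.7332 = 15.1366
F = (S − I)·e^(rT) = (133.09 − 15.1366) · e^(0.0720·8/12)
= 117.9534 · e^0.048000 = 117.9534 × 1.049171 = HK$123.75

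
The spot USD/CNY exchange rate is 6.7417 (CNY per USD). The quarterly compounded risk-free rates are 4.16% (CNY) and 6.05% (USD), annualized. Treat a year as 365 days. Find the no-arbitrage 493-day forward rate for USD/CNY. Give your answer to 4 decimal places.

6.5739

By covered interest parity, F = S · (1+r_CNY/4)^(4T) / (1+r_USD/4)^(4T)
= 6.7417 × 1.057490 / 1.084484 = 6.7417 × 0.975109
F = 6.5739 CNY per USD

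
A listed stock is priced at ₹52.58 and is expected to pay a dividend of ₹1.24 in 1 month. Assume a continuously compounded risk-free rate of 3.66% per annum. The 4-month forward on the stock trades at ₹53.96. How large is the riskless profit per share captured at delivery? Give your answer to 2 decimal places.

₹1.99 per share

PV(dividends) I = 1.24·e^(−0.0366·1/12) = 1.2362
Fair forward F* = (S − I)·e^(rT) = (52.58 − 1.2362)·e^0.012200 = 51.3438 × 1.012275 = 51.9740
Market ₹53.96 > fair 51.9740: forward overpriced → cash-and-carry (borrow at r, buy the stock and collect the dividends, short the forward).
Profit at T = |F_mkt − F*| = |53.96 − 51.9740| = ₹1.99 per share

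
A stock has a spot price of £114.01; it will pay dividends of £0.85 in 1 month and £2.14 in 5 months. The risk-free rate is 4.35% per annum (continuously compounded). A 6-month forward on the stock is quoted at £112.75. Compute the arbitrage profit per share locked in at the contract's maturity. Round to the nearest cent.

PV(dividends) I = 0.85·e^(−0.0435·1/12) + 2.14·e^(−0.0435·5/12) = 2.9485
Fair forward F* = (S − I)·e^(rT) = (114.01 − 2.9485)·e^0.021750 = 111.0615 × 1.021988 = 113.5035
Market £112.75 < fair 113.5035: forward underpriced → reverse cash-and-carry (short the stock, invest proceeds at r, pay the dividends, go long the forward).
Profit at T = |F_mkt − F*| = |112.75 − 113.5035| = £0.75 per share

£0.75 per share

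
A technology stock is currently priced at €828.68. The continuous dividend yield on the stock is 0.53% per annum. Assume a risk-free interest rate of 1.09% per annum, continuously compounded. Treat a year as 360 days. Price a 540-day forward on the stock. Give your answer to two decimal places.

F = S·e^((r − q)T) = 828.68 · e^((0.0109 − 0.0053) × 540/360)
= 828.68 · e^0.008400 = 828.68 × 1.008435
F = €835.67

€835.67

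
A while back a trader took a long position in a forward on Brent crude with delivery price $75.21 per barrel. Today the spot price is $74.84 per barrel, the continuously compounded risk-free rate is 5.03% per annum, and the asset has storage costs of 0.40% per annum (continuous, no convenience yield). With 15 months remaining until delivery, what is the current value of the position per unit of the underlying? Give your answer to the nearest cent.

Current fair forward for the remaining 15 months: F = S·e^((r + u)·T), (r + u) = 0.0503 + 0.0040 = 0.0543
F = 74.84 · e^(0.0543 × 15/12) = 74.84 × 1.070232 = 80.0962
Value of long forward = (F − K)·e^(−rT) = (80.0962 − 75.21) · e^(−0.0503·15/12)
= 4.8862 × 0.939061 = 4.59

$4.59 per barrel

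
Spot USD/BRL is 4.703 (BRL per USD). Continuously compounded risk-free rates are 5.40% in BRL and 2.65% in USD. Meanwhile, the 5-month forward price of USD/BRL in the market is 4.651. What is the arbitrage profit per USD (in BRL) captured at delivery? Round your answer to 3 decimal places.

0.106 per USD (in BRL)

Fair forward: F* = S·e^(carry·T), with carry = (r_BRL − r_USD) = 0.0540 − 0.0265 = 0.0275
F* = 4.703 · e^(0.0275 × 5/12) = 4.703 · e^0.011458 = 4.703 × 1.011524 = 4.7572
Market 4.651 < fair 4.7572: forward underpriced → reverse cash-and-carry (short spot, go long the forward).
At maturity, profit = |F_mkt − F*| = |4.651 − 4.7572| = 0.106 per USD (in BRL)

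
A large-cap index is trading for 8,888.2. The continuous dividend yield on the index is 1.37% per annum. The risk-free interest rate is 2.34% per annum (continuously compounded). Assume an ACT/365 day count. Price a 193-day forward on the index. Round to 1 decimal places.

8,933.9

F = S·e^((r − q)T) = 8888.2 · e^((0.0234 − 0.0137) × 193/365)
= 8888.2 · e^0.005129 = 8888.2 × 1.005142
F = 8,933.9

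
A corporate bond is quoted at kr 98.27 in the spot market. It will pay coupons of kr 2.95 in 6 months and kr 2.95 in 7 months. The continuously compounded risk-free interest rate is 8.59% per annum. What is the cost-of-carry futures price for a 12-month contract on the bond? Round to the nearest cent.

kr 100.95

PV(coupons) I = 2.95·e^(−0.0859·6/12) + 2.95·e^(−0.0859·7/12)
I = 2.8260 + 2.8058 = 5.6318
F = (S − I)·e^(rT) = (98.27 − 5.6318) · e^(0.0859·12/12)
= 92.6382 · e^0.085900 = 92.6382 × 1.089697 = kr 100.95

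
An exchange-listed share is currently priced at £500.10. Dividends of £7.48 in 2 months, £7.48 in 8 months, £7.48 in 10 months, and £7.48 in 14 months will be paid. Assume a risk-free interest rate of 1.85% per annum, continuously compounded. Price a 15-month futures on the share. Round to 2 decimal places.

£481.58

PV(dividends) I = 7.48·e^(−0.0185·2/12) + 7.48·e^(−0.0185·8/12) + 7.48·e^(−0.0185·10/12) + 7.48·e^(−0.0185·14/12)
I = 7.4570 + 7.3883 + 7.3656 + 7.3203 = 29.5312
F = (S − I)·e^(rT) = (500.10 − 29.5312) · e^(0.0185·15/12)
= 470.5688 · e^0.023125 = 470.5688 × 1.023394 = £481.58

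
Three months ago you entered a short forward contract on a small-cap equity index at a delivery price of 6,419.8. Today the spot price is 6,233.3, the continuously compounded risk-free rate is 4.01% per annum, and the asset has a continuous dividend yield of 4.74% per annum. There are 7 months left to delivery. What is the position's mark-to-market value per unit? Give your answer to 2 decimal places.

208.06

Current fair forward for the remaining 7 months: F = S·e^((r − q)·T), (r − q) = 0.0401 − 0.0474 = -0.0073
F = 6233.3 · e^(-0.0073 × 7/12) = 6233.3 × 0.99575072 = 6206.8130
Value of long forward = (F − K)·e^(−rT) = (6206.8130 − 6419.8) · e^(−0.0401·7/12)
= -212.9870 × 0.97687980 = -208.06
Short position value = −(long value) = 208.06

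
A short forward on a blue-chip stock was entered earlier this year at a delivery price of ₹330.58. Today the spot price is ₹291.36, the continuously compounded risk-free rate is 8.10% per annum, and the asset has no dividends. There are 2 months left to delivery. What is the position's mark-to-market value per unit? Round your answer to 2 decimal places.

₹34.79

Current fair forward for the remaining 2 months: F = S·e^(r·T), r = 0.0810
F = 291.36 · e^(0.0810 × 2/12) = 291.36 × 1.013592 = 295.3202
Value of long forward = (F − K)·e^(−rT) = (295.3202 − 330.58) · e^(−0.0810·2/12)
= -35.2598 × 0.986591 = -34.79
Short position value = −(long value) = ₹34.79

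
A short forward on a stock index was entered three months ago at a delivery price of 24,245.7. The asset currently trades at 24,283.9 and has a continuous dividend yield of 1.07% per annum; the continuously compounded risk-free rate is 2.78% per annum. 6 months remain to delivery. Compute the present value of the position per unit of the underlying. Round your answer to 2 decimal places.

-243.31

Current fair forward for the remaining 6 months: F = S·e^((r − q)·T), (r − q) = 0.0278 − 0.0107 = 0.0171
F = 24283.9 · e^(0.0171 × 6/12) = 24283.9 × 1.00858666 = 24492.4176
Value of long forward = (F − K)·e^(−rT) = (24492.4176 − 24245.7) · e^(−0.0278·6/12)
= 246.7176 × 0.98619616 = 243.31
Short position value = −(long value) = -243.31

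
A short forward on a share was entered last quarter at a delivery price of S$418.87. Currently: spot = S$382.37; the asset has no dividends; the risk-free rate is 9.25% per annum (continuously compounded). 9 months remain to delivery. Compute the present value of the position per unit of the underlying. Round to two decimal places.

Current fair forward for the remaining 9 months: F = S·e^(r·T), r = 0.0925
F = 382.37 · e^(0.0925 × 9/12) = 382.37 × 1.071838 = 409.8387
Value of long forward = (F − K)·e^(−rT) = (409.8387 − 418.87) · e^(−0.0925·9/12)
= -9.0313 × 0.932977 = -8.43
Short position value = −(long value) = S$8.43

S$8.43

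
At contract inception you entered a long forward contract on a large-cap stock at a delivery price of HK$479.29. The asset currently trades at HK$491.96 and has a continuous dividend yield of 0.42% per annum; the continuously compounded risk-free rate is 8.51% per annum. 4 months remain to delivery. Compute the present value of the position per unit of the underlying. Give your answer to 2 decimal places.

Current fair forward for the remaining 4 months: F = S·e^((r − q)·T), (r − q) = 0.0851 − 0.0042 = 0.0809
F = 491.96 · e^(0.0809 × 4/12) = 491.96 × 1.027334 = 505.4072
Value of long forward = (F − K)·e^(−rT) = (505.4072 − 479.29) · e^(−0.0851·4/12)
= 26.1172 × 0.972032 = 25.39

HK$25.39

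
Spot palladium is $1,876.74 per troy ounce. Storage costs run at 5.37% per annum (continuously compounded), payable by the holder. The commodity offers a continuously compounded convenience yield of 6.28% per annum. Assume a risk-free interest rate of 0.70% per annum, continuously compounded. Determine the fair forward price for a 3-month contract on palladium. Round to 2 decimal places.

$1,875.75 per troy ounce

Net carry = r + u − y = 0.0070 + 0.0537 − 0.0628 = -0.0021
F = S·e^((r+u−y)T) = 1876.74 · e^(-0.0021 × 3/12) = 1876.74 · e^-0.00052500
= 1876.74 × 0.99947514 = $1,875.75 per troy ounce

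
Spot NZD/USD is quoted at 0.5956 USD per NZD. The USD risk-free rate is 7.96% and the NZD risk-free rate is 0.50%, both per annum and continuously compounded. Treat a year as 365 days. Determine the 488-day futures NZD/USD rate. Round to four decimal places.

F = S·e^((r_USD − r_NZD)T) = 0.5956 · e^((0.0796 − 0.0050) × 488/365)
= 0.5956 · e^0.099739 = 0.5956 × 1.104883
F = 0.6581 USD per NZD

0.6581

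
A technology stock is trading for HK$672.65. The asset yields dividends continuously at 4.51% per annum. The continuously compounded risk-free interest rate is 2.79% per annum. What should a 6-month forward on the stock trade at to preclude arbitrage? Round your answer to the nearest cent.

F = S·e^((r − q)T) = 672.65 · e^((0.0279 − 0.0451) × 6/12)
= 672.65 · e^-0.008600 = 672.65 × 0.991437
F = HK$666.89

HK$666.89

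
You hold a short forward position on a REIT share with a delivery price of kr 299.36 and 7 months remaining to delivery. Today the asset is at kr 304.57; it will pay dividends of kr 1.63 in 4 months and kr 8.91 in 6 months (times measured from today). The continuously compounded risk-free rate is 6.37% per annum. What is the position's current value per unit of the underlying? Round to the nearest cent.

-kr 5.90

PV(remaining dividends) I = 1.63·e^(−0.0637·4/12) + 8.91·e^(−0.0637·6/12) = 10.2264
Current forward F = (S − I)·e^(rT) = (304.57 − 10.2264)·e^(0.0637·7/12) = 294.3436 × 1.037857 = 305.4866
Value (long) = (F − K)·e^(−rT) = (305.4866 − 299.36) × 0.963524 = 5.9031
Short position value = −(long value) = -kr 5.90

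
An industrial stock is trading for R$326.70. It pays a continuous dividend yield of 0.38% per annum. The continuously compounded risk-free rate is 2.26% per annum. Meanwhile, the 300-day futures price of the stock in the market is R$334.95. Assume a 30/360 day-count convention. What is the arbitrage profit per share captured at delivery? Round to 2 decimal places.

Fair futures: F* = S·e^(carry·T), with carry = (r − q) = 0.0226 − 0.0038 = 0.0188
F* = 326.70 · e^(0.0188 × 300/360) = 326.70 · e^0.015667 = 326.70 × 1.015790 = R$331.8586
Market R$334.95 > fair R$331.8586: forward overpriced → cash-and-carry (buy spot, short the forward).
At maturity, profit = |F_mkt − F*| = |334.95 − 331.8586| = R$3.09 per share

R$3.09 per share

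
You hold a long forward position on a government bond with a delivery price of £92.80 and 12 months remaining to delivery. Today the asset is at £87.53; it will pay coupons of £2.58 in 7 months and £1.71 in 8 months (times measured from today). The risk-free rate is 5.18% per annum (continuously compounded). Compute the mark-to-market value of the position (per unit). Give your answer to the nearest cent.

-£4.74

PV(remaining coupons) I = 2.58·e^(−0.0518·7/12) + 1.71·e^(−0.0518·8/12) = 4.1552
Current forward F = (S − I)·e^(rT) = (87.53 − 4.1552)·e^(0.0518·12/12) = 83.3748 × 1.053165 = 87.8074
Value (long) = (F − K)·e^(−rT) = (87.8074 − 92.80) × 0.949519 = -4.7406
Value = -£4.74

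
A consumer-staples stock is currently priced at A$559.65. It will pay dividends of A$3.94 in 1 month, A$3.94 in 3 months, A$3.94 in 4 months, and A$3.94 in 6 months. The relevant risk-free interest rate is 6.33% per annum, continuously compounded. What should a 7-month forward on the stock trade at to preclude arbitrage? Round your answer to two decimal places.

PV(dividends) I = 3.94·e^(−0.0633·1/12) + 3.94·e^(−0.0633·3/12) + 3.94·e^(−0.0633·4/12) + 3.94·e^(−0.0633·6/12)
I = 3.9193 + 3.8781 + 3.8577 + 3.8173 = 15.4724
F = (S − I)·e^(rT) = (559.65 − 15.4724) · e^(0.0633·7/12)
= 544.1776 · e^0.036925 = 544.1776 × 1.037615 = A$564.65

A$564.65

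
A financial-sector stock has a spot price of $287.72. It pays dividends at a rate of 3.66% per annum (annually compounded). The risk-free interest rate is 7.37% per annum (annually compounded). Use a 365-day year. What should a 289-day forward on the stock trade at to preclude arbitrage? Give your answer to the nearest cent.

$295.84

F = S · (1+r)^T / (1+q)^T
= 287.72 × 1.057919 / 1.028870 = 287.72 × 1.028234
F = $295.84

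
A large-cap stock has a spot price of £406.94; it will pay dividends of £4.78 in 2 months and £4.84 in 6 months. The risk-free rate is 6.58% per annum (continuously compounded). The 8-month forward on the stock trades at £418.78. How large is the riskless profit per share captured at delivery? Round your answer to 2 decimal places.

PV(dividends) I = 4.78·e^(−0.0658·2/12) + 4.84·e^(−0.0658·6/12) = 9.4112
Fair forward F* = (S − I)·e^(rT) = (406.94 − 9.4112)·e^0.043867 = 397.5288 × 1.044843 = 415.3552
Market £418.78 > fair 415.3552: forward overpriced → cash-and-carry (borrow at r, buy the stock and collect the dividends, short the forward).
Profit at T = |F_mkt − F*| = |418.78 − 415.3552| = £3.42 per share

£3.42 per share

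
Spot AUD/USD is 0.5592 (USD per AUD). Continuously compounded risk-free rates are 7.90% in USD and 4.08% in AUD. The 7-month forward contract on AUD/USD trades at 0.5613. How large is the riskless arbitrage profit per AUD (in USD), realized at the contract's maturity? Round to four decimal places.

0.0105 per AUD (in USD)

Fair forward: F* = S·e^(carry·T), with carry = (r_USD − r_AUD) = 0.0790 − 0.0408 = 0.0382
F* = 0.5592 · e^(0.0382 × 7/12) = 0.5592 · e^0.022283 = 0.5592 × 1.022533 = 0.5718
Market 0.5613 < fair 0.5718: forward underpriced → reverse cash-and-carry (short spot, go long the forward).
At maturity, profit = |F_mkt − F*| = |0.5613 − 0.5718| = 0.0105 per AUD (in USD)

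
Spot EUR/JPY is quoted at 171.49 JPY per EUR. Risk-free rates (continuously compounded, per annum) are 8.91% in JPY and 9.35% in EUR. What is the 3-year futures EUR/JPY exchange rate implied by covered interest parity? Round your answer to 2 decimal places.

169.24

F = S·e^((r_JPY − r_EUR)T) = 171.49 · e^((0.0891 − 0.0935) × 3)
= 171.49 · e^-0.013200 = 171.49 × 0.986887
F = 169.24 JPY per EUR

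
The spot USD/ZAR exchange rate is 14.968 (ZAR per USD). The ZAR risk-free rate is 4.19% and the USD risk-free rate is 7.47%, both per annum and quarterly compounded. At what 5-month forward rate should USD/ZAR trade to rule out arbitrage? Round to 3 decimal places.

By covered interest parity, F = S · (1+r_ZAR/4)^(4T) / (1+r_USD/4)^(4T)
= 14.968 × 1.017519 / 1.031318 = 14.968 × 0.986620
F = 14.768 ZAR per USD

14.768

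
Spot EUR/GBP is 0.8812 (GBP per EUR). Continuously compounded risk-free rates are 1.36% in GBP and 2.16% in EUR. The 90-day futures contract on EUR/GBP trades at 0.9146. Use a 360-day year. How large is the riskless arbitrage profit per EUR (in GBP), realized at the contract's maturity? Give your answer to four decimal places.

Fair futures: F* = S·e^(carry·T), with carry = (r_GBP − r_EUR) = 0.0136 − 0.0216 = -0.0080
F* = 0.8812 · e^(-0.0080 × 90/360) = 0.8812 · e^-0.002000 = 0.8812 × 0.998002 = 0.8794
Market 0.9146 > fair 0.8794: forward overpriced → cash-and-carry (buy spot, short the forward).
At maturity, profit = |F_mkt − F*| = |0.9146 − 0.8794| = 0.0352 per EUR (in GBP)

0.0352 per EUR (in GBP)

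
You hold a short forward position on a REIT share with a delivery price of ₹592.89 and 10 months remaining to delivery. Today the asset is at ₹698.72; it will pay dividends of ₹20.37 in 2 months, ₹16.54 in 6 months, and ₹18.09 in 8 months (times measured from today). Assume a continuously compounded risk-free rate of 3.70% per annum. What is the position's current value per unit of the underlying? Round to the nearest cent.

-₹69.70

PV(remaining dividends) I = 20.37·e^(−0.0370·2/12) + 16.54·e^(−0.0370·6/12) + 18.09·e^(−0.0370·8/12) = 54.1308
Current forward F = (S − I)·e^(rT) = (698.72 − 54.1308)·e^(0.0370·10/12) = 644.5892 × 1.031314 = 664.7739
Value (long) = (F − K)·e^(−rT) = (664.7739 − 592.89) × 0.969637 = 69.7013
Short position value = −(long value) = -₹69.70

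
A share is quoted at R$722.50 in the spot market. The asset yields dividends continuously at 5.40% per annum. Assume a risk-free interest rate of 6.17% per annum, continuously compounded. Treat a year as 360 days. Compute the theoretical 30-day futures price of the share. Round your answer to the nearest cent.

R$722.96

F = S·e^((r − q)T) = 722.50 · e^((0.0617 − 0.0540) × 30/360)
= 722.50 · e^0.000642 = 722.50 × 1.000642
F = R$722.96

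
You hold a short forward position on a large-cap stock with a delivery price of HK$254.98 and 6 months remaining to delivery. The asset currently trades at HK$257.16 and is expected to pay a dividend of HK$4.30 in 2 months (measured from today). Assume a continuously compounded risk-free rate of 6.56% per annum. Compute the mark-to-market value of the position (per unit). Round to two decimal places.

PV(remaining dividends) I = 4.30·e^(−0.0656·2/12) = 4.2532
Current forward F = (S − I)·e^(rT) = (257.16 − 4.2532)·e^(0.0656·6/12) = 252.9068 × 1.033344 = 261.3397
Value (long) = (F − K)·e^(−rT) = (261.3397 − 254.98) × 0.967732 = 6.1545
Short position value = −(long value) = -HK$6.15

-HK$6.15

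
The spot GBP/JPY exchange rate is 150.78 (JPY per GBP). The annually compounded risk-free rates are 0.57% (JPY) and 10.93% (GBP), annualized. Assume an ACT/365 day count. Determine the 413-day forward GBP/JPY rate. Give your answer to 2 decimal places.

By covered interest parity, F = S · (1+r_JPY)^T / (1+r_GBP)^T
= 150.78 × 1.006452 / 1.124536 = 150.78 × 0.894993
F = 134.95 JPY per GBP

134.95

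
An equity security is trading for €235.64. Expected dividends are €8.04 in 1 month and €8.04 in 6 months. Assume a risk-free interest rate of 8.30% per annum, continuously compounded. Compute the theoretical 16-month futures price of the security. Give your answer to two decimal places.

€245.68

PV(dividends) I = 8.04·e^(−0.0830·1/12) + 8.04·e^(−0.0830·6/12)
I = 7.9846 + 7.7132 = 15.6978
F = (S − I)·e^(rT) = (235.64 − 15.6978) · e^(0.0830·16/12)
= 219.9422 · e^0.110667 = 219.9422 × 1.117023 = €245.68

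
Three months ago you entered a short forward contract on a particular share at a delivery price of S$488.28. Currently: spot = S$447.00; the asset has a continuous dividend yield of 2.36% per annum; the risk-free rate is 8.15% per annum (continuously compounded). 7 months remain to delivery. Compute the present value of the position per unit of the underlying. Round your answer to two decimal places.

Current fair forward for the remaining 7 months: F = S·e^((r − q)·T), (r − q) = 0.0815 − 0.0236 = 0.0579
F = 447.00 · e^(0.0579 × 7/12) = 447.00 × 1.034352 = 462.3553
Value of long forward = (F − K)·e^(−rT) = (462.3553 − 488.28) · e^(−0.0815·7/12)
= -25.9247 × 0.953571 = -24.72
Short position value = −(long value) = S$24.72

S$24.72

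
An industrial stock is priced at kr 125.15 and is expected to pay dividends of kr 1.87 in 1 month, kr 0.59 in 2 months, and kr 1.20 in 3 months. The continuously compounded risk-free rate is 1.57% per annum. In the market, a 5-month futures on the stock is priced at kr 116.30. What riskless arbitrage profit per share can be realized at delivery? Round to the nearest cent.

PV(dividends) I = 1.87·e^(−0.0157·1/12) + 0.59·e^(−0.0157·2/12) + 1.20·e^(−0.0157·3/12) = 3.6513
Fair futures F* = (S − I)·e^(rT) = (125.15 − 3.6513)·e^0.006542 = 121.4987 × 1.006563 = 122.2961
Market kr 116.30 < fair 122.2961: forward underpriced → reverse cash-and-carry (short the stock, invest proceeds at r, pay the dividends, go long the forward).
Profit at T = |F_mkt − F*| = |116.30 − 122.2961| = kr 6.00 per share

kr 6.00 per share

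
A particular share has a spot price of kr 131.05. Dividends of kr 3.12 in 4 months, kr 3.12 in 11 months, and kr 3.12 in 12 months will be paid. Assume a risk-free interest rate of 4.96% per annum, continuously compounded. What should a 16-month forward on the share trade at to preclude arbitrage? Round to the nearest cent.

kr 130.37

PV(dividends) I = 3.12·e^(−0.0496·4/12) + 3.12·e^(−0.0496·11/12) + 3.12·e^(−0.0496·12/12)
I = 3.0688 + 2.9813 + 2.9690 = 9.0191
F = (S − I)·e^(rT) = (131.05 − 9.0191) · e^(0.0496·16/12)
= 122.0309 · e^0.066133 = 122.0309 × 1.068369 = kr 130.37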